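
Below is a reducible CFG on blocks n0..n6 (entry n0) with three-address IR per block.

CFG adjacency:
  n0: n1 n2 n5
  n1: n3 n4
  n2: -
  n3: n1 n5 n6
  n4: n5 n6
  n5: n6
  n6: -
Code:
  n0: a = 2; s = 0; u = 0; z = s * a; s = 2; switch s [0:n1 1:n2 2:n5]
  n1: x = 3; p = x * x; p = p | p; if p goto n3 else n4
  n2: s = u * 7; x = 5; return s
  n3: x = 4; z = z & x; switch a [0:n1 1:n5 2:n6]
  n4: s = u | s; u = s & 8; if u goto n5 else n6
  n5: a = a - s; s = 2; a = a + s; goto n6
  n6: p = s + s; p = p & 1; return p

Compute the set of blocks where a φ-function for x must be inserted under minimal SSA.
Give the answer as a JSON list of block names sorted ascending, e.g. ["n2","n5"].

idom tree: n1←n0 n2←n0 n3←n1 n4←n1 n5←n0 n6←n0
Dom∩ at merges:
  n1: preds {n0,n3}: {n0} ∩ {n0,n1,n3} = {n0}; idom=n0
  n5: preds {n0,n3,n4}: {n0} ∩ {n0,n1,n3} ∩ {n0,n1,n4} = {n0}; idom=n0
  n6: preds {n3,n4,n5}: {n0,n1,n3} ∩ {n0,n1,n4} ∩ {n0,n5} = {n0}; idom=n0

Frontier:
  n1←n0: walk · to n0
  n1←n3: walk n3→n1 to n0
  n5←n0: walk · to n0
  n5←n3: walk n3→n1 to n0
  n5←n4: walk n4→n1 to n0
  n6←n3: walk n3→n1 to n0
  n6←n4: walk n4→n1 to n0
  n6←n5: walk n5 to n0
  n0: DF=∅
  n1: DF={n1,n5,n6}
  n2: DF=∅
  n3: DF={n1,n5,n6}
  n4: DF={n5,n6}
  n5: DF={n6}
  n6: DF=∅

φ for x: defs {n1,n2,n3}
  DF⁺ = {n1,n5,n6}

Answer: ["n1", "n5", "n6"]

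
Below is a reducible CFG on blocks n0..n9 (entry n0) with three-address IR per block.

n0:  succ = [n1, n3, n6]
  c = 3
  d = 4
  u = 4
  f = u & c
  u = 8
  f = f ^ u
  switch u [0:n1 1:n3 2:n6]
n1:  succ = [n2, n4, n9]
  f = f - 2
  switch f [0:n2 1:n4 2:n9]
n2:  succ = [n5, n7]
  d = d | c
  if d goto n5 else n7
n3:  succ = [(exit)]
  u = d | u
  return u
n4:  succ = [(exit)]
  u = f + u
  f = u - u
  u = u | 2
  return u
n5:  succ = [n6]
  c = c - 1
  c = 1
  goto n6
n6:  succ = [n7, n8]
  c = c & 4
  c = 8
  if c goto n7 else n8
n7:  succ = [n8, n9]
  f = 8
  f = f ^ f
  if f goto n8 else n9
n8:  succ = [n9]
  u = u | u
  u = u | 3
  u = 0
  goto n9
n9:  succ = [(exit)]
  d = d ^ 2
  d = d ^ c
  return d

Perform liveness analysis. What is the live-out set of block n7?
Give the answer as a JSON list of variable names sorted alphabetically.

Block summaries:
  n0: def={c,d,f,u} ue=∅
  n1: def={f} ue={f}
  n2: def={d} ue={c,d}
  n3: def={u} ue={d,u}
  n4: def={f,u} ue={f,u}
  n5: def={c} ue={c}
  n6: def={c} ue={c}
  n7: def={f} ue=∅
  n8: def={u} ue={u}
  n9: def={d} ue={c,d}

Live sets:
  n0 li=∅ lo={c,d,f,u}
  n1 li={c,d,f,u} lo={c,d,f,u}
  n2 li={c,d,u} lo={c,d,u}
  n3 li={d,u} lo=∅
  n4 li={f,u} lo=∅
  n5 li={c,d,u} lo={c,d,u}
  n6 li={c,d,u} lo={c,d,u}
  n7 li={c,d,u} lo={c,d,u}
  n8 li={c,d,u} lo={c,d}
  n9 li={c,d} lo=∅

live-out(n7) = ["c", "d", "u"]

Answer: ["c", "d", "u"]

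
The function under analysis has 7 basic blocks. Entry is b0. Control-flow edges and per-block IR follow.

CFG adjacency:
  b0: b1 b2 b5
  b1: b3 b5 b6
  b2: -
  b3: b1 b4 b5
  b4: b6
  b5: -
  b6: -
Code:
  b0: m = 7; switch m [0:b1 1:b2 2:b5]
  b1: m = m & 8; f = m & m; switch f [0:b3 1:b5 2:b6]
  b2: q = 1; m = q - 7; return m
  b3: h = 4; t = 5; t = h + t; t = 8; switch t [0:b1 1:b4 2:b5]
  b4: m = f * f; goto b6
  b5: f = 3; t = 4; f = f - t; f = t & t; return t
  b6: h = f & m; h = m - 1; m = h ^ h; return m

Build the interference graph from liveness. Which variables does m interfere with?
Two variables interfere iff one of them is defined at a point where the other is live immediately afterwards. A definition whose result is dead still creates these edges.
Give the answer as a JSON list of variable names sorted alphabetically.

Answer: ["f", "h", "t"]

Analysis:
Block summaries:
  b0: {m} / ∅
  b1: {f,m} / {m}
  b2: {m,q} / ∅
  b3: {h,t} / ∅
  b4: {m} / {f}
  b5: {f,t} / ∅
  b6: {h,m} / {f,m}

Liveness:
  b0 li=∅ lo={m}
  b1 li={m} lo={f,m}
  b2 li=∅ lo=∅
  b3 li={f,m} lo={f,m}
  b4 li={f} lo={f,m}
  b5 li=∅ lo=∅
  b6 li={f,m} lo=∅

Conflict graph:
  f: {h,m,t}
  h: {f,m,t}
  m: {f,h,t}
  q: ∅
  t: {f,h,m}

N(m) = ["f", "h", "t"]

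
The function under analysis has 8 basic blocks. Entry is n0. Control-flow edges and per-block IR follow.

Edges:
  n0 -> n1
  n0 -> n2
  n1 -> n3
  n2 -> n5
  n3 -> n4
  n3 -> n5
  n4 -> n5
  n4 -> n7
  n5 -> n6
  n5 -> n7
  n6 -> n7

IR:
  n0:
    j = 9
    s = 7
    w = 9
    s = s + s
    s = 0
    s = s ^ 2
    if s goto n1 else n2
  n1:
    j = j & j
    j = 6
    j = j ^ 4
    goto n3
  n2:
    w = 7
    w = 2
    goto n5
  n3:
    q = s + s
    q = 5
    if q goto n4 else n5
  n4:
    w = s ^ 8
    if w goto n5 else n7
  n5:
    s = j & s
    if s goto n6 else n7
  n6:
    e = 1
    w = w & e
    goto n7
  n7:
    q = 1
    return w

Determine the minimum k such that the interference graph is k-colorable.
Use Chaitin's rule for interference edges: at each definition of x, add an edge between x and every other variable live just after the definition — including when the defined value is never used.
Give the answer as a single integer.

Per-block:
  n0: {j,s,w} / ∅
  n1: {j} / {j}
  n2: {w} / ∅
  n3: {q} / {s}
  n4: {w} / {s}
  n5: {s} / {j,s}
  n6: {e,w} / {w}
  n7: {q} / {w}

Live sets:
  live n0: ∅→{j,s,w}
  live n1: {j,s,w}→{j,s,w}
  live n2: {j,s}→{j,s,w}
  live n3: {j,s,w}→{j,s,w}
  live n4: {j,s}→{j,s,w}
  live n5: {j,s,w}→{w}
  live n6: {w}→{w}
  live n7: {w}→∅

Conflict graph:
  e↔{w}
  j↔{q,s,w}
  q↔{j,s,w}
  s↔{j,q,w}
  w↔{e,j,q,s}

Chromatic number:
  {j,q,s,w} pairwise interfere (4-clique) ⇒ χ ≥ 4
  assign e→c1 j→c1 q→c2 s→c3 w→c0 — no edge inside a register ⇒ χ ≤ 4
  χ = 4

Answer: 4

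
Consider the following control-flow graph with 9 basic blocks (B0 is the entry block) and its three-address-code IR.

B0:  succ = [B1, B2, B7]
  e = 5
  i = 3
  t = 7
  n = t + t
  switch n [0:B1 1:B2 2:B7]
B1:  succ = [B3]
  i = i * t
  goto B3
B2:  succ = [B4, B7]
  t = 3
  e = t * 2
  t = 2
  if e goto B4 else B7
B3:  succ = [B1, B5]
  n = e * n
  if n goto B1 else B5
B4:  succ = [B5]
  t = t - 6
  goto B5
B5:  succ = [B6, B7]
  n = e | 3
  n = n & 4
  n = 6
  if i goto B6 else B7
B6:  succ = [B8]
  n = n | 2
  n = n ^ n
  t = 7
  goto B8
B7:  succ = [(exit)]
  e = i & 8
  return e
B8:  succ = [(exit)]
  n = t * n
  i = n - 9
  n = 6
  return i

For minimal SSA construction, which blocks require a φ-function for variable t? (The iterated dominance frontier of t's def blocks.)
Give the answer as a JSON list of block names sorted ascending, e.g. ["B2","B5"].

idom tree: B1←B0 B2←B0 B3←B1 B4←B2 B5←B0 B6←B5 B7←B0 B8←B6
Dom at joins:
  B1: preds {B0,B3}: {B0} ∩ {B0,B1,B3} = {B0}; idom=B0
  B5: preds {B3,B4}: {B0,B1,B3} ∩ {B0,B2,B4} = {B0}; idom=B0
  B7: preds {B0,B2,B5}: {B0} ∩ {B0,B2} ∩ {B0,B5} = {B0}; idom=B0

Frontier:
  join B1 pred B0: · stop@B0
  join B1 pred B3: B3→B1 stop@B0
  join B5 pred B3: B3→B1 stop@B0
  join B5 pred B4: B4→B2 stop@B0
  join B7 pred B0: · stop@B0
  join B7 pred B2: B2 stop@B0
  join B7 pred B5: B5 stop@B0
  DF(B0)=∅
  DF(B1)={B1,B5}
  DF(B2)={B5,B7}
  DF(B3)={B1,B5}
  DF(B4)={B5}
  DF(B5)={B7}
  DF(B6)=∅
  DF(B7)=∅
  DF(B8)=∅

φ for t: defs {B0,B2,B4,B6}
  DF⁺ = {B5,B7}

Answer: ["B5", "B7"]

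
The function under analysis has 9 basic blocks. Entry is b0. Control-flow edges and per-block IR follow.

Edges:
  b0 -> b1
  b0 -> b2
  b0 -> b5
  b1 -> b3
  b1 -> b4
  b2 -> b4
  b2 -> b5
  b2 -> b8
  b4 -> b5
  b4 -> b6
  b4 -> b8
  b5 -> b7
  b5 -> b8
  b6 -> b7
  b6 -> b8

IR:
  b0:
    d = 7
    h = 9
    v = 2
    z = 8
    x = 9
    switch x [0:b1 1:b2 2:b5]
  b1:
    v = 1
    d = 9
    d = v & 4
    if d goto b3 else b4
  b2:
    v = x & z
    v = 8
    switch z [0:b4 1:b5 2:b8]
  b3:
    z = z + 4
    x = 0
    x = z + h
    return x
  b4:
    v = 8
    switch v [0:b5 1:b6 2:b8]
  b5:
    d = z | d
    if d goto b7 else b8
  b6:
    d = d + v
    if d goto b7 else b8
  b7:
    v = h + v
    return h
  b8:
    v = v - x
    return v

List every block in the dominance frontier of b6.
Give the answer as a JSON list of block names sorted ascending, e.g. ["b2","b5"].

idom tree: b1←b0 b2←b0 b3←b1 b4←b0 b5←b0 b6←b4 b7←b0 b8←b0
Dom∩ at merges:
  b4: preds {b1,b2}: {b0,b1} ∩ {b0,b2} = {b0}; idom=b0
  b5: preds {b0,b2,b4}: {b0} ∩ {b0,b2} ∩ {b0,b4} = {b0}; idom=b0
  b7: preds {b5,b6}: {b0,b5} ∩ {b0,b4,b6} = {b0}; idom=b0
  b8: preds {b2,b4,b5,b6}: {b0,b2} ∩ {b0,b4} ∩ {b0,b5} ∩ {b0,b4,b6} = {b0}; idom=b0

Frontier:
  b4←b1: walk b1 to b0
  b4←b2: walk b2 to b0
  b5←b0: walk · to b0
  b5←b2: walk b2 to b0
  b5←b4: walk b4 to b0
  b7←b5: walk b5 to b0
  b7←b6: walk b6→b4 to b0
  b8←b2: walk b2 to b0
  b8←b4: walk b4 to b0
  b8←b5: walk b5 to b0
  b8←b6: walk b6→b4 to b0
  b0 → ∅
  b1 → {b4}
  b2 → {b4,b5,b8}
  b3 → ∅
  b4 → {b5,b7,b8}
  b5 → {b7,b8}
  b6 → {b7,b8}
  b7 → ∅
  b8 → ∅

DF(b6) = ["b7", "b8"]

Answer: ["b7", "b8"]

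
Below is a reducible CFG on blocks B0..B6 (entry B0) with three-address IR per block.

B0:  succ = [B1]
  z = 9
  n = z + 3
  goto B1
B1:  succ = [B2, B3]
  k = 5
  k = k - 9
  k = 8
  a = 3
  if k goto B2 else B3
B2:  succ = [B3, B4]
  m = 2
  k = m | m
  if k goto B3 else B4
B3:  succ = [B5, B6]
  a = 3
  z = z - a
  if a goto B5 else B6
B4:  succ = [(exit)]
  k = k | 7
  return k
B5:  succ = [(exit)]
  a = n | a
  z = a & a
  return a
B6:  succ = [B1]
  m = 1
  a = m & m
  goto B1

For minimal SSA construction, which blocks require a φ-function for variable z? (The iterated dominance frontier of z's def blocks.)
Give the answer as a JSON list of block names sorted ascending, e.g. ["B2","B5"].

idom tree: B1←B0 B2←B1 B3←B1 B4←B2 B5←B3 B6←B3
Dom∩ at merges:
  B1: preds {B0,B6}: {B0} ∩ {B0,B1,B3,B6} = {B0}; idom=B0
  B3: preds {B1,B2}: {B0,B1} ∩ {B0,B1,B2} = {B0,B1}; idom=B1

DF derivation:
  join B1 pred B0: · stop@B0
  join B1 pred B6: B6→B3→B1 stop@B0
  join B3 pred B1: · stop@B1
  join B3 pred B2: B2 stop@B1
  B0 → ∅
  B1 → {B1}
  B2 → {B3}
  B3 → {B1}
  B4 → ∅
  B5 → ∅
  B6 → {B1}

φ for z: defs {B0,B3,B5}
  DF⁺ = {B1}

Answer: ["B1"]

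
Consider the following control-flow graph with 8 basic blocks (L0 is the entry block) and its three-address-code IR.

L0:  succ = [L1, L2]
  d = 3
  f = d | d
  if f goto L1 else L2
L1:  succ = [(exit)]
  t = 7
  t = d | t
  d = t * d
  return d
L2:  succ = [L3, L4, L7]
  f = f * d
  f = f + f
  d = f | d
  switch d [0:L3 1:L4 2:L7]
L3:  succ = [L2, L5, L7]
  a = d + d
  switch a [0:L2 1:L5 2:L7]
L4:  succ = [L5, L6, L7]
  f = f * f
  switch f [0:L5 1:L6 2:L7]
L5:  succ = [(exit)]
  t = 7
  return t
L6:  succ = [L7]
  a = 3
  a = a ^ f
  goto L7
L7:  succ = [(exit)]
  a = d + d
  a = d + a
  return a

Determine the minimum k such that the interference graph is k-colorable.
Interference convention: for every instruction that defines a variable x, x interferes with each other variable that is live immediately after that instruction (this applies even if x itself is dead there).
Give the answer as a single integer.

Answer: 3

Analysis:
Per-block:
  L0: {d,f} / ∅
  L1: {d,t} / {d}
  L2: {d,f} / {d,f}
  L3: {a} / {d}
  L4: {f} / {f}
  L5: {t} / ∅
  L6: {a} / {f}
  L7: {a} / {d}

Backward fixpoint:
  live L0: ∅→{d,f}
  live L1: {d}→∅
  live L2: {d,f}→{d,f}
  live L3: {d,f}→{d,f}
  live L4: {d,f}→{d,f}
  live L5: ∅→∅
  live L6: {d,f}→{d}
  live L7: {d}→∅

Conflict graph:
  a: {d,f}
  d: {a,f,t}
  f: {a,d}
  t: {d}

Colouring:
  clique {a,d,f} ⇒ need ≥ 3
  assign a→R1 d→R0 f→R2 t→R1 — no edge inside a register ⇒ χ ≤ 3
  χ = 3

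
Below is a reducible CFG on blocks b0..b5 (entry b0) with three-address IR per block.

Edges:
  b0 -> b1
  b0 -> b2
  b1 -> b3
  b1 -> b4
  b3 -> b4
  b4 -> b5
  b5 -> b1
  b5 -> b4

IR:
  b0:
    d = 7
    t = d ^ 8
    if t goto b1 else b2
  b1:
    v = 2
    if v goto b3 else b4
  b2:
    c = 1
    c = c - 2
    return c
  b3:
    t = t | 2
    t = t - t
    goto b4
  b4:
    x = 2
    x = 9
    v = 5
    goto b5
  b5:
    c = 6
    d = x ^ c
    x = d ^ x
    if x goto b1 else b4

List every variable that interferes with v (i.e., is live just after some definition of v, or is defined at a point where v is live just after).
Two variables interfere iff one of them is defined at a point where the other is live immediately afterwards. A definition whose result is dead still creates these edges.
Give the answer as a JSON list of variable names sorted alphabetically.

Answer: ["t", "x"]

Derivation:
Per-block:
  b0: {d,t} / ∅
  b1: {v} / ∅
  b2: {c} / ∅
  b3: {t} / {t}
  b4: {v,x} / ∅
  b5: {c,d,x} / {x}

Liveness:
  b0 li=∅ lo={t}
  b1 li={t} lo={t}
  b2 li=∅ lo=∅
  b3 li={t} lo={t}
  b4 li={t} lo={t,x}
  b5 li={t,x} lo={t}

Interfere edges:
  c↔{t,x}
  d↔{t,x}
  t↔{c,d,v,x}
  v↔{t,x}
  x↔{c,d,t,v}

N(v) = ["t", "x"]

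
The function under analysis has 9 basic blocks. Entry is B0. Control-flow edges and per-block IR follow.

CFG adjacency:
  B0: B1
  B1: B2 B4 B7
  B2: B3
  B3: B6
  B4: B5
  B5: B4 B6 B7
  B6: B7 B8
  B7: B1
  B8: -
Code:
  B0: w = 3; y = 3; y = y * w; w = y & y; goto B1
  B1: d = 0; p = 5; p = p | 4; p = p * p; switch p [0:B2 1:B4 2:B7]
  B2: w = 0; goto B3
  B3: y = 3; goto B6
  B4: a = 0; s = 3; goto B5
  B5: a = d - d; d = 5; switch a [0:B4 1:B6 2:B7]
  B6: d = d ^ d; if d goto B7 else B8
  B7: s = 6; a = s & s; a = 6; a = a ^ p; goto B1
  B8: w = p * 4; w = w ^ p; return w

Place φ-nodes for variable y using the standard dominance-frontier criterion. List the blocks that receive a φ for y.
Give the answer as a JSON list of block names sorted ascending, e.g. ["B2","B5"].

Answer: ["B1", "B6", "B7"]

Working:
idom tree: B1←B0 B2←B1 B3←B2 B4←B1 B5←B4 B6←B1 B7←B1 B8←B6
Dom∩ at merges:
  B1: preds {B0,B7}: {B0} ∩ {B0,B1,B7} = {B0}; idom=B0
  B4: preds {B1,B5}: {B0,B1} ∩ {B0,B1,B4,B5} = {B0,B1}; idom=B1
  B6: preds {B3,B5}: {B0,B1,B2,B3} ∩ {B0,B1,B4,B5} = {B0,B1}; idom=B1
  B7: preds {B1,B5,B6}: {B0,B1} ∩ {B0,B1,B4,B5} ∩ {B0,B1,B6} = {B0,B1}; idom=B1

Frontier:
  B1←B0: walk · to B0
  B1←B7: walk B7→B1 to B0
  B4←B1: walk · to B1
  B4←B5: walk B5→B4 to B1
  B6←B3: walk B3→B2 to B1
  B6←B5: walk B5→B4 to B1
  B7←B1: walk · to B1
  B7←B5: walk B5→B4 to B1
  B7←B6: walk B6 to B1
  DF(B0)=∅
  DF(B1)={B1}
  DF(B2)={B6}
  DF(B3)={B6}
  DF(B4)={B4,B6,B7}
  DF(B5)={B4,B6,B7}
  DF(B6)={B7}
  DF(B7)={B1}
  DF(B8)=∅

φ for y: defs {B0,B3}
  DF⁺ = {B1,B6,B7}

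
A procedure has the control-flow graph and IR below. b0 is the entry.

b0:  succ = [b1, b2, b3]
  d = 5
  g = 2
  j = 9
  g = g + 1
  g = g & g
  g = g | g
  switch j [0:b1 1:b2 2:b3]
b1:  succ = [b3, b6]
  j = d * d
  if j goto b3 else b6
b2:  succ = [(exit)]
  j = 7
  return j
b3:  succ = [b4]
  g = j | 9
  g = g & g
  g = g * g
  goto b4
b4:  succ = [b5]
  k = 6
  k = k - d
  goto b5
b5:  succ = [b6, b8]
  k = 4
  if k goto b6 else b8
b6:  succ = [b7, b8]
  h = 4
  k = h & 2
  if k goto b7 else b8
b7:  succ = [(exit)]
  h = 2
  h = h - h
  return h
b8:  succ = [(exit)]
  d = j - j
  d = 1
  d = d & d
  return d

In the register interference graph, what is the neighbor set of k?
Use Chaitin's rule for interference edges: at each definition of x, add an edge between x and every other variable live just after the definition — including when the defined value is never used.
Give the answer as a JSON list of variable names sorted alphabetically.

Answer: ["d", "j"]

Analysis:
def/use:
  b0: {d,g,j} / ∅
  b1: {j} / {d}
  b2: {j} / ∅
  b3: {g} / {j}
  b4: {k} / {d}
  b5: {k} / ∅
  b6: {h,k} / ∅
  b7: {h} / ∅
  b8: {d} / {j}

Backward fixpoint:
  b0: in=∅ out={d,j}
  b1: in={d} out={d,j}
  b2: in=∅ out=∅
  b3: in={d,j} out={d,j}
  b4: in={d,j} out={j}
  b5: in={j} out={j}
  b6: in={j} out={j}
  b7: in=∅ out=∅
  b8: in={j} out=∅

Conflict graph:
  d: {g,j,k}
  g: {d,j}
  h: {j}
  j: {d,g,h,k}
  k: {d,j}

N(k) = ["d", "j"]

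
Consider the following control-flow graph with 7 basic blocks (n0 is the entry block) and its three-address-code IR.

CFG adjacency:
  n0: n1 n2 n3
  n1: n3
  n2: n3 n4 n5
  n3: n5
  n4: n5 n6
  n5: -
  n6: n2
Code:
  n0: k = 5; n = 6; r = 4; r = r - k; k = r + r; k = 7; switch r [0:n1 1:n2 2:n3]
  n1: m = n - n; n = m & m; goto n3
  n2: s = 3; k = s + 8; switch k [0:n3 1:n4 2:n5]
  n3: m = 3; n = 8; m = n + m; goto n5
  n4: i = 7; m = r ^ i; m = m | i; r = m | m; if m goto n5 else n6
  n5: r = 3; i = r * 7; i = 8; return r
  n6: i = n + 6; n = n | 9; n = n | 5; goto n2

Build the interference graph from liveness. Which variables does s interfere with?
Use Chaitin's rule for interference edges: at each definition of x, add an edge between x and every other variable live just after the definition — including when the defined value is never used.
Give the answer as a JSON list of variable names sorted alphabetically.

Answer: ["n", "r"]

Working:
Block summaries:
  n0: {k,n,r} / ∅
  n1: {m,n} / {n}
  n2: {k,s} / ∅
  n3: {m,n} / ∅
  n4: {i,m,r} / {r}
  n5: {i,r} / ∅
  n6: {i,n} / {n}

Liveness:
  live n0: ∅→{n,r}
  live n1: {n}→∅
  live n2: {n,r}→{n,r}
  live n3: ∅→∅
  live n4: {n,r}→{n,r}
  live n5: ∅→∅
  live n6: {n,r}→{n,r}

Interfere edges:
  i: {m,n,r}
  k: {n,r}
  m: {i,n,r}
  n: {i,k,m,r,s}
  r: {i,k,m,n,s}
  s: {n,r}

N(s) = ["n", "r"]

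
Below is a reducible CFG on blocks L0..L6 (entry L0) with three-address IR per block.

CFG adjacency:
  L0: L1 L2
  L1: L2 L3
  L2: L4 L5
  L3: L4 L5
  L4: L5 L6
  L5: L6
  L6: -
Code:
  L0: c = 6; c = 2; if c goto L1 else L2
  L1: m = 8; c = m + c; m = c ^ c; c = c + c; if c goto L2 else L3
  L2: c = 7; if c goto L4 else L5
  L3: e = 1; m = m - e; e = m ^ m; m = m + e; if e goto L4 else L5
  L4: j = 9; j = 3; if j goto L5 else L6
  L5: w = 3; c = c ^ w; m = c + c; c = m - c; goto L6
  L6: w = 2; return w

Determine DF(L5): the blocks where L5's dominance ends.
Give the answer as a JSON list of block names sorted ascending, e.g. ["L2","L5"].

idom tree: L1←L0 L2←L0 L3←L1 L4←L0 L5←L0 L6←L0
Dom at joins:
  L2: preds {L0,L1}: {L0} ∩ {L0,L1} = {L0}; idom=L0
  L4: preds {L2,L3}: {L0,L2} ∩ {L0,L1,L3} = {L0}; idom=L0
  L5: preds {L2,L3,L4}: {L0,L2} ∩ {L0,L1,L3} ∩ {L0,L4} = {L0}; idom=L0
  L6: preds {L4,L5}: {L0,L4} ∩ {L0,L5} = {L0}; idom=L0

Frontier:
  L2←L0: walk · to L0
  L2←L1: walk L1 to L0
  L4←L2: walk L2 to L0
  L4←L3: walk L3→L1 to L0
  L5←L2: walk L2 to L0
  L5←L3: walk L3→L1 to L0
  L5←L4: walk L4 to L0
  L6←L4: walk L4 to L0
  L6←L5: walk L5 to L0
  L0: DF=∅
  L1: DF={L2,L4,L5}
  L2: DF={L4,L5}
  L3: DF={L4,L5}
  L4: DF={L5,L6}
  L5: DF={L6}
  L6: DF=∅

DF(L5) = ["L6"]

Answer: ["L6"]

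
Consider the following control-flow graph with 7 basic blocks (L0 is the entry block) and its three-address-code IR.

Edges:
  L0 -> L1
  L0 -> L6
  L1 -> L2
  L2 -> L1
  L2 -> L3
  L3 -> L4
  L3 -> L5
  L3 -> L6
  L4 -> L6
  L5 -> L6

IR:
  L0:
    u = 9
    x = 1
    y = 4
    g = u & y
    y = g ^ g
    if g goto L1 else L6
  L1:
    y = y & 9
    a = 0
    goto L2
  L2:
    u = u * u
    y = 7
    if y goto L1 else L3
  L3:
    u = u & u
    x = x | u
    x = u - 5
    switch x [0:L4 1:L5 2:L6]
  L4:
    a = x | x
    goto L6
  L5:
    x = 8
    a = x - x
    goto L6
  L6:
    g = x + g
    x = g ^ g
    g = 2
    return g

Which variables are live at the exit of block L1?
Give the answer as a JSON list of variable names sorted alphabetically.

Block summaries:
  L0: {g,u,x,y} / ∅
  L1: {a,y} / {y}
  L2: {u,y} / {u}
  L3: {u,x} / {u,x}
  L4: {a} / {x}
  L5: {a,x} / ∅
  L6: {g,x} / {g,x}

Live sets:
  L0: in=∅ out={g,u,x,y}
  L1: in={g,u,x,y} out={g,u,x}
  L2: in={g,u,x} out={g,u,x,y}
  L3: in={g,u,x} out={g,x}
  L4: in={g,x} out={g,x}
  L5: in={g} out={g,x}
  L6: in={g,x} out=∅

live-out(L1) = ["g", "u", "x"]

Answer: ["g", "u", "x"]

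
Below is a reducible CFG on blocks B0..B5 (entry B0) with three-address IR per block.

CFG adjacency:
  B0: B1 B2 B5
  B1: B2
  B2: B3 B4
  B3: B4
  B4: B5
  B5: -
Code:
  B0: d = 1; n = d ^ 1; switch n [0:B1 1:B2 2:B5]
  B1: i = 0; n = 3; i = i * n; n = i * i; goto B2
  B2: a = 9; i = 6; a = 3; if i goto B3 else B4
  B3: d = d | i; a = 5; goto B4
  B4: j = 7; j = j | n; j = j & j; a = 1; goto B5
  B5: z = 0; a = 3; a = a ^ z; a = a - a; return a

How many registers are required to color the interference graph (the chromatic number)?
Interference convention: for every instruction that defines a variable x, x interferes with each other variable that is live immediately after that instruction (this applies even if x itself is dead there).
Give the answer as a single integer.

Block summaries:
  B0: {d,n} / ∅
  B1: {i,n} / ∅
  B2: {a,i} / ∅
  B3: {a,d} / {d,i}
  B4: {a,j} / {n}
  B5: {a,z} / ∅

Backward fixpoint:
  B0: in=∅ out={d,n}
  B1: in={d} out={d,n}
  B2: in={d,n} out={d,i,n}
  B3: in={d,i,n} out={n}
  B4: in={n} out=∅
  B5: in=∅ out=∅

Interfere edges:
  a: {d,i,n,z}
  d: {a,i,n}
  i: {a,d,n}
  j: {n}
  n: {a,d,i,j}
  z: {a}

Chromatic number:
  lower bound: {a,d,i,n} mutually conflict ⇒ χ ≥ 4
  4-colouring: c0={a,j}  c1={n,z}  c2={d}  c3={i}
  χ = 4

Answer: 4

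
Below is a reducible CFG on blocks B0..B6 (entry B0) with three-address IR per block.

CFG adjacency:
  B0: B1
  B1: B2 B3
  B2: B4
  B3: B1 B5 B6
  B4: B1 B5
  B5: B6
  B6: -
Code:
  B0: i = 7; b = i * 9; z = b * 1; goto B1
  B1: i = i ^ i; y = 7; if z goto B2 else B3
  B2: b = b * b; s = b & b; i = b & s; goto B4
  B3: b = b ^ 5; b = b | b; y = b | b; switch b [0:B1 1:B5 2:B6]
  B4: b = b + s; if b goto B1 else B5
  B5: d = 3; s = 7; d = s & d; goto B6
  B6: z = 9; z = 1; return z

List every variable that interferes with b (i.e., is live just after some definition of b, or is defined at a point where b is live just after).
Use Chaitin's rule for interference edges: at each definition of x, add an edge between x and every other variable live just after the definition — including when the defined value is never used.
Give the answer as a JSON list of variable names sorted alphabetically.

Answer: ["i", "s", "y", "z"]

Working:
Block summaries:
  B0 def {b,i,z} use ∅
  B1 def {i,y} use {i,z}
  B2 def {b,i,s} use {b}
  B3 def {b,y} use {b}
  B4 def {b} use {b,s}
  B5 def {d,s} use ∅
  B6 def {z} use ∅

Liveness:
  B0 li=∅ lo={b,i,z}
  B1 li={b,i,z} lo={b,i,z}
  B2 li={b,z} lo={b,i,s,z}
  B3 li={b,i,z} lo={b,i,z}
  B4 li={b,i,s,z} lo={b,i,z}
  B5 li=∅ lo=∅
  B6 li=∅ lo=∅

Conflict graph:
  b↔{i,s,y,z}
  d↔{s}
  i↔{b,s,y,z}
  s↔{b,d,i,z}
  y↔{b,i,z}
  z↔{b,i,s,y}

N(b) = ["i", "s", "y", "z"]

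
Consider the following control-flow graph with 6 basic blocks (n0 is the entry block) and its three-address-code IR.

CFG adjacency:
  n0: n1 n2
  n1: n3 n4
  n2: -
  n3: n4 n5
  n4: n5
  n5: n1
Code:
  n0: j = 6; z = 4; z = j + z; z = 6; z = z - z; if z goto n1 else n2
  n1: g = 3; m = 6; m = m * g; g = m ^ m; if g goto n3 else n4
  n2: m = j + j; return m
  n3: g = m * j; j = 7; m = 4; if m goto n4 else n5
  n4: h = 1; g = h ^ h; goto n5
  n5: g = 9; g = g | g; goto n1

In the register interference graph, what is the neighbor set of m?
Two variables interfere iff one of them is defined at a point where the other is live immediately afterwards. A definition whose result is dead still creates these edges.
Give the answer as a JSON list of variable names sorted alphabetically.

Answer: ["g", "j"]

Derivation:
def/use:
  n0 def {j,z} use ∅
  n1 def {g,m} use ∅
  n2 def {m} use {j}
  n3 def {g,j,m} use {j,m}
  n4 def {g,h} use ∅
  n5 def {g} use ∅

Backward fixpoint:
  n0 li=∅ lo={j}
  n1 li={j} lo={j,m}
  n2 li={j} lo=∅
  n3 li={j,m} lo={j}
  n4 li={j} lo={j}
  n5 li={j} lo={j}

Conflict graph:
  g: {j,m}
  h: {j}
  j: {g,h,m,z}
  m: {g,j}
  z: {j}

N(m) = ["g", "j"]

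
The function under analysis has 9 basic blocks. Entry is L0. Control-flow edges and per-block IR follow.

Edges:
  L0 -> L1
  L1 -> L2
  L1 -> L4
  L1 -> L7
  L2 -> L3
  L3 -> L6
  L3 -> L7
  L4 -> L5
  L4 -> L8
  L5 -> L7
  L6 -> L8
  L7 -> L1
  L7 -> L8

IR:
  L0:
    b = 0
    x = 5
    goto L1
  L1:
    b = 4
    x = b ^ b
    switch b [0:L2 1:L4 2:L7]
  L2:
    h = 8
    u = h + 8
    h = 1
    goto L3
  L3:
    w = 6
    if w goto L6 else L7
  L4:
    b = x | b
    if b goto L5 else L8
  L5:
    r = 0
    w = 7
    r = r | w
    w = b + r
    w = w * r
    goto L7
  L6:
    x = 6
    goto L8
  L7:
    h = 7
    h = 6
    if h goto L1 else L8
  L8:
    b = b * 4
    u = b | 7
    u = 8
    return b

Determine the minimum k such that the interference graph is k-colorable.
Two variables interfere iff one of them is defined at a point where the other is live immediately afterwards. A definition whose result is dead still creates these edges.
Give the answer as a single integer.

Answer: 3

Working:
Per-block:
  L0: def={b,x} ue=∅
  L1: def={b,x} ue=∅
  L2: def={h,u} ue=∅
  L3: def={w} ue=∅
  L4: def={b} ue={b,x}
  L5: def={r,w} ue={b}
  L6: def={x} ue=∅
  L7: def={h} ue=∅
  L8: def={b,u} ue={b}

Backward fixpoint:
  L0 li=∅ lo=∅
  L1 li=∅ lo={b,x}
  L2 li={b} lo={b}
  L3 li={b} lo={b}
  L4 li={b,x} lo={b}
  L5 li={b} lo={b}
  L6 li={b} lo={b}
  L7 li={b} lo={b}
  L8 li={b} lo=∅

Conflict graph:
  b: {h,r,u,w,x}
  h: {b}
  r: {b,w}
  u: {b}
  w: {b,r}
  x: {b}

Colouring:
  lower bound: {b,r,w} mutually conflict ⇒ χ ≥ 3
  3-colouring: R0={b}  R1={h,r,u,x}  R2={w}
  χ = 3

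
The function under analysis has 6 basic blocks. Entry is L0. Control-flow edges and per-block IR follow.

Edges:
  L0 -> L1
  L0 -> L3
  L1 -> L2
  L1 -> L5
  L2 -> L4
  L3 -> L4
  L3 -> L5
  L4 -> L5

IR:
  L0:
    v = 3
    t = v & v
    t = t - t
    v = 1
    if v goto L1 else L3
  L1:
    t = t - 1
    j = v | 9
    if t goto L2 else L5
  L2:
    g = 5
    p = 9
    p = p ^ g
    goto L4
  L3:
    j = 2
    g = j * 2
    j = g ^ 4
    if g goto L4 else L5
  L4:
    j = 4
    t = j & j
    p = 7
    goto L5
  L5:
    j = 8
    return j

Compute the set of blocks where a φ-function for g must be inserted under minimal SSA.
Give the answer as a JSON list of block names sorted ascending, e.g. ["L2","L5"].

Answer: ["L4", "L5"]

Working:
idom tree: L1←L0 L2←L1 L3←L0 L4←L0 L5←L0
Join-block Dom:
  L4: preds {L2,L3}: {L0,L1,L2} ∩ {L0,L3} = {L0}; idom=L0
  L5: preds {L1,L3,L4}: {L0,L1} ∩ {L0,L3} ∩ {L0,L4} = {L0}; idom=L0

DF walk-up:
  join L4 pred L2: L2→L1 stop@L0
  join L4 pred L3: L3 stop@L0
  join L5 pred L1: L1 stop@L0
  join L5 pred L3: L3 stop@L0
  join L5 pred L4: L4 stop@L0
  L0: DF=∅
  L1: DF={L4,L5}
  L2: DF={L4}
  L3: DF={L4,L5}
  L4: DF={L5}
  L5: DF=∅

φ for g: defs {L2,L3}
  DF⁺ = {L4,L5}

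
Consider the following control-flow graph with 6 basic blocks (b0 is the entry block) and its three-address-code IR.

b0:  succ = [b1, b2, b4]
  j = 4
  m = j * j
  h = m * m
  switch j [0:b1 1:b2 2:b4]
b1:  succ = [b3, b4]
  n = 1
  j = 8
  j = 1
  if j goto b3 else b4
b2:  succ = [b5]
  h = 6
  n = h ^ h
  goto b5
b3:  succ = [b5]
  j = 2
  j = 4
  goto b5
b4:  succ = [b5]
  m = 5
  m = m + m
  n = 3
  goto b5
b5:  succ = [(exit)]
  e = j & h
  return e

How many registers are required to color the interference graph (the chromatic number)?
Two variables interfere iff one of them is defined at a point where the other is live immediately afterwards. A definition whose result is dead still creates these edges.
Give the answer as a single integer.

Block summaries:
  b0: def={h,j,m} ue=∅
  b1: def={j,n} ue=∅
  b2: def={h,n} ue=∅
  b3: def={j} ue=∅
  b4: def={m,n} ue=∅
  b5: def={e} ue={h,j}

Live sets:
  live b0: ∅→{h,j}
  live b1: {h}→{h,j}
  live b2: {j}→{h,j}
  live b3: {h}→{h,j}
  live b4: {h,j}→{h,j}
  live b5: {h,j}→∅

Interfere edges:
  e — ∅
  h — {j,m,n}
  j — {h,m,n}
  m — {h,j}
  n — {h,j}

Registers:
  {h,j,m} pairwise interfere (3-clique) ⇒ χ ≥ 3
  3-colouring: r0={e,h}  r1={j}  r2={m,n}
  χ = 3

Answer: 3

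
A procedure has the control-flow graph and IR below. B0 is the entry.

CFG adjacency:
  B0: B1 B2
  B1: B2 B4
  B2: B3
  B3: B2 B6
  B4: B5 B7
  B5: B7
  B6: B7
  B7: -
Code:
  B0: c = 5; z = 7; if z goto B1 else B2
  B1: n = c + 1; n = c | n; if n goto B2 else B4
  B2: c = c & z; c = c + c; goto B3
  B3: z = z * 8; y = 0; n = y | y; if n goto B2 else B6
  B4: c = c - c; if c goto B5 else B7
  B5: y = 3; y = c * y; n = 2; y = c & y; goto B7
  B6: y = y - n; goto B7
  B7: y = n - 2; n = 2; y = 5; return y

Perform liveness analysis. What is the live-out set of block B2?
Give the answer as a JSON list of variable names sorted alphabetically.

def/use:
  B0: def={c,z} ue=∅
  B1: def={n} ue={c}
  B2: def={c} ue={c,z}
  B3: def={n,y,z} ue={z}
  B4: def={c} ue={c}
  B5: def={n,y} ue={c}
  B6: def={y} ue={n,y}
  B7: def={n,y} ue={n}

Backward fixpoint:
  B0: in=∅ out={c,z}
  B1: in={c,z} out={c,n,z}
  B2: in={c,z} out={c,z}
  B3: in={c,z} out={c,n,y,z}
  B4: in={c,n} out={c,n}
  B5: in={c} out={n}
  B6: in={n,y} out={n}
  B7: in={n} out=∅

live-out(B2) = ["c", "z"]

Answer: ["c", "z"]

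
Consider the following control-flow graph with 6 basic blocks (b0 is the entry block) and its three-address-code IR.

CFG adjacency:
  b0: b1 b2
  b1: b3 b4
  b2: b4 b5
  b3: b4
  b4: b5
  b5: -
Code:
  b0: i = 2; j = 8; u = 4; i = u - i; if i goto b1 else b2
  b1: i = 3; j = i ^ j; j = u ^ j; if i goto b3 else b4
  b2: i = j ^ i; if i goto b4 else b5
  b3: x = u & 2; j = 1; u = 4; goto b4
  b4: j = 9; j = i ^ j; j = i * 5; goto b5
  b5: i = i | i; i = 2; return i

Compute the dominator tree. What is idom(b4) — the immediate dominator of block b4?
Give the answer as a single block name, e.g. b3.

Answer: b0

Working:
idom tree: b1←b0 b2←b0 b3←b1 b4←b0 b5←b0
Dom at joins:
  b4: preds {b1,b2,b3}: {b0,b1} ∩ {b0,b2} ∩ {b0,b1,b3} = {b0}; idom=b0
  b5: preds {b2,b4}: {b0,b2} ∩ {b0,b4} = {b0}; idom=b0

idom(b4) = b0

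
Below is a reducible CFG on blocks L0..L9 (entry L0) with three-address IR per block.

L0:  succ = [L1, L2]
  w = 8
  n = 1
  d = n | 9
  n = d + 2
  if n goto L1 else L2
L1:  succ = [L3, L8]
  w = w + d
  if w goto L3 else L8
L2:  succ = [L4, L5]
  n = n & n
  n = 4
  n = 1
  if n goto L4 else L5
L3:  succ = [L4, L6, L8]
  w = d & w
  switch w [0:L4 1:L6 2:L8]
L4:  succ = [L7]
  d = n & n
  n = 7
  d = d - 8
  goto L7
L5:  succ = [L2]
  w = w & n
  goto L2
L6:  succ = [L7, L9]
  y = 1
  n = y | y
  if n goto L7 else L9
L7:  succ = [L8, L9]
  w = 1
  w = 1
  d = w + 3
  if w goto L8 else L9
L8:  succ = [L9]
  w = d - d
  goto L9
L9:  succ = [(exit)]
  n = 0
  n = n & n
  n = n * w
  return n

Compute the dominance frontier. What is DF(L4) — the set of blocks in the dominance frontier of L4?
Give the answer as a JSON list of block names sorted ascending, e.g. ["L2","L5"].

idom tree: L1←L0 L2←L0 L3←L1 L4←L0 L5←L2 L6←L3 L7←L0 L8←L0 L9←L0
Dom∩ at merges:
  L2: preds {L0,L5}: {L0} ∩ {L0,L2,L5} = {L0}; idom=L0
  L4: preds {L2,L3}: {L0,L2} ∩ {L0,L1,L3} = {L0}; idom=L0
  L7: preds {L4,L6}: {L0,L4} ∩ {L0,L1,L3,L6} = {L0}; idom=L0
  L8: preds {L1,L3,L7}: {L0,L1} ∩ {L0,L1,L3} ∩ {L0,L7} = {L0}; idom=L0
  L9: preds {L6,L7,L8}: {L0,L1,L3,L6} ∩ {L0,L7} ∩ {L0,L8} = {L0}; idom=L0

DF derivation:
  join L2 pred L0: · stop@L0
  join L2 pred L5: L5→L2 stop@L0
  join L4 pred L2: L2 stop@L0
  join L4 pred L3: L3→L1 stop@L0
  join L7 pred L4: L4 stop@L0
  join L7 pred L6: L6→L3→L1 stop@L0
  join L8 pred L1: L1 stop@L0
  join L8 pred L3: L3→L1 stop@L0
  join L8 pred L7: L7 stop@L0
  join L9 pred L6: L6→L3→L1 stop@L0
  join L9 pred L7: L7 stop@L0
  join L9 pred L8: L8 stop@L0
  L0: DF=∅
  L1: DF={L4,L7,L8,L9}
  L2: DF={L2,L4}
  L3: DF={L4,L7,L8,L9}
  L4: DF={L7}
  L5: DF={L2}
  L6: DF={L7,L9}
  L7: DF={L8,L9}
  L8: DF={L9}
  L9: DF=∅

DF(L4) = ["L7"]

Answer: ["L7"]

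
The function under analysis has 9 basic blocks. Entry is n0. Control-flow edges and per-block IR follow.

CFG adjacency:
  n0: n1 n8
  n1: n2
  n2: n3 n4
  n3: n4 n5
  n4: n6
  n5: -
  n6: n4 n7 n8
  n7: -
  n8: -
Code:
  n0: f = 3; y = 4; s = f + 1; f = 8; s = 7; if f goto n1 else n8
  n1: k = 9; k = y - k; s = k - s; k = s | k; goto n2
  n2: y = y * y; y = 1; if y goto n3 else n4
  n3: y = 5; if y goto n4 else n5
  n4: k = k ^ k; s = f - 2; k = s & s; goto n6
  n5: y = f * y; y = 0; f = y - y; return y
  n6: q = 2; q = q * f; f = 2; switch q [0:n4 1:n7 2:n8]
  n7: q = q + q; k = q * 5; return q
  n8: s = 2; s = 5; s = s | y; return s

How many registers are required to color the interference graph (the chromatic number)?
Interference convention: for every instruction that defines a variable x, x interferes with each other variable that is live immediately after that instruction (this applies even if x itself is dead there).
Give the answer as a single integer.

Answer: 4

Analysis:
Per-block:
  n0: def={f,s,y} ue=∅
  n1: def={k,s} ue={s,y}
  n2: def={y} ue={y}
  n3: def={y} ue=∅
  n4: def={k,s} ue={f,k}
  n5: def={f,y} ue={f,y}
  n6: def={f,q} ue={f}
  n7: def={k,q} ue={q}
  n8: def={s} ue={y}

Live sets:
  n0: in=∅ out={f,s,y}
  n1: in={f,s,y} out={f,k,y}
  n2: in={f,k,y} out={f,k,y}
  n3: in={f,k} out={f,k,y}
  n4: in={f,k,y} out={f,k,y}
  n5: in={f,y} out=∅
  n6: in={f,k,y} out={f,k,q,y}
  n7: in={q} out=∅
  n8: in={y} out=∅

Interference:
  f↔{k,q,s,y}
  k↔{f,q,s,y}
  q↔{f,k,y}
  s↔{f,k,y}
  y↔{f,k,q,s}

Chromatic number:
  clique {f,k,q,y} ⇒ need ≥ 4
  4-colouring: r0={f}  r1={k}  r2={y}  r3={q,s}
  χ = 4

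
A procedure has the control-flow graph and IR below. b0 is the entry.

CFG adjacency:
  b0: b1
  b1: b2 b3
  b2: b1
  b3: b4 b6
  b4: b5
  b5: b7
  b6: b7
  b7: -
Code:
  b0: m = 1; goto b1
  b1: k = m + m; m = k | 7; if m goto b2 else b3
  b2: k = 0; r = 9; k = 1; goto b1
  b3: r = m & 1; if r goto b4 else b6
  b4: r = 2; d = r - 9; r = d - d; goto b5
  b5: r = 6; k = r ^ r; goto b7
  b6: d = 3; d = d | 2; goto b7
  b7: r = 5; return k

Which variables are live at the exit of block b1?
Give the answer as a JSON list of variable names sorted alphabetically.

Answer: ["k", "m"]

Derivation:
def/use:
  b0: def={m} ue=∅
  b1: def={k,m} ue={m}
  b2: def={k,r} ue=∅
  b3: def={r} ue={m}
  b4: def={d,r} ue=∅
  b5: def={k,r} ue=∅
  b6: def={d} ue=∅
  b7: def={r} ue={k}

Liveness:
  live b0: ∅→{m}
  live b1: {m}→{k,m}
  live b2: {m}→{m}
  live b3: {k,m}→{k}
  live b4: ∅→∅
  live b5: ∅→{k}
  live b6: {k}→{k}
  live b7: {k}→∅

live-out(b1) = ["k", "m"]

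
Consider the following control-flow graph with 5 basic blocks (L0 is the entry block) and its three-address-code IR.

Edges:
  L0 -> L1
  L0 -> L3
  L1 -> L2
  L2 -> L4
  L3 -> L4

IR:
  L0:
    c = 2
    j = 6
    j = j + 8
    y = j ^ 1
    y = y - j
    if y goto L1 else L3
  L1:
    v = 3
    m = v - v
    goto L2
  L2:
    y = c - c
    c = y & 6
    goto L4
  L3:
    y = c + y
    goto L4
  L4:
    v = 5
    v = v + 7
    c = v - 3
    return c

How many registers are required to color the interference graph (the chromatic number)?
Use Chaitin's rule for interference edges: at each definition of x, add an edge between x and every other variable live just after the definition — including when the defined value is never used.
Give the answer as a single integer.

Block summaries:
  L0: {c,j,y} / ∅
  L1: {m,v} / ∅
  L2: {c,y} / {c}
  L3: {y} / {c,y}
  L4: {c,v} / ∅

Liveness:
  L0 li=∅ lo={c,y}
  L1 li={c} lo={c}
  L2 li={c} lo=∅
  L3 li={c,y} lo=∅
  L4 li=∅ lo=∅

Interference:
  c↔{j,m,v,y}
  j↔{c,y}
  m↔{c}
  v↔{c}
  y↔{c,j}

Chromatic number:
  clique {c,j,y} ⇒ need ≥ 3
  3-colouring: R0={c}  R1={j,m,v}  R2={y}
  χ = 3

Answer: 3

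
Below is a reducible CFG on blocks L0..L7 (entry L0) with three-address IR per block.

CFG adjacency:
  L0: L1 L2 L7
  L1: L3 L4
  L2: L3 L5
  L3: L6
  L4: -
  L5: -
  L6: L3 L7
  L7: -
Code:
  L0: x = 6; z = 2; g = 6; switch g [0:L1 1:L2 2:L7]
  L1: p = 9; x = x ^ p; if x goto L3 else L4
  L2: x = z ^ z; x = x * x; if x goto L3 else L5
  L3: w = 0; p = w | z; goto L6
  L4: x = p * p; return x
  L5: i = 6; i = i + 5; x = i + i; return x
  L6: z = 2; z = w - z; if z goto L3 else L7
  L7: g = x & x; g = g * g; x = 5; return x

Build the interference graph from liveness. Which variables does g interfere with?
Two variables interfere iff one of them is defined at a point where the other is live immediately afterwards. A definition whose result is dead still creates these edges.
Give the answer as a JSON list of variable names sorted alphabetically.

Answer: ["x", "z"]

Analysis:
Per-block:
  L0 def {g,x,z} use ∅
  L1 def {p,x} use {x}
  L2 def {x} use {z}
  L3 def {p,w} use {z}
  L4 def {x} use {p}
  L5 def {i,x} use ∅
  L6 def {z} use {w}
  L7 def {g,x} use {x}

Liveness:
  L0 li=∅ lo={x,z}
  L1 li={x,z} lo={p,x,z}
  L2 li={z} lo={x,z}
  L3 li={x,z} lo={w,x}
  L4 li={p} lo=∅
  L5 li=∅ lo=∅
  L6 li={w,x} lo={x,z}
  L7 li={x} lo=∅

Interfere edges:
  g: {x,z}
  i: ∅
  p: {w,x,z}
  w: {p,x,z}
  x: {g,p,w,z}
  z: {g,p,w,x}

N(g) = ["x", "z"]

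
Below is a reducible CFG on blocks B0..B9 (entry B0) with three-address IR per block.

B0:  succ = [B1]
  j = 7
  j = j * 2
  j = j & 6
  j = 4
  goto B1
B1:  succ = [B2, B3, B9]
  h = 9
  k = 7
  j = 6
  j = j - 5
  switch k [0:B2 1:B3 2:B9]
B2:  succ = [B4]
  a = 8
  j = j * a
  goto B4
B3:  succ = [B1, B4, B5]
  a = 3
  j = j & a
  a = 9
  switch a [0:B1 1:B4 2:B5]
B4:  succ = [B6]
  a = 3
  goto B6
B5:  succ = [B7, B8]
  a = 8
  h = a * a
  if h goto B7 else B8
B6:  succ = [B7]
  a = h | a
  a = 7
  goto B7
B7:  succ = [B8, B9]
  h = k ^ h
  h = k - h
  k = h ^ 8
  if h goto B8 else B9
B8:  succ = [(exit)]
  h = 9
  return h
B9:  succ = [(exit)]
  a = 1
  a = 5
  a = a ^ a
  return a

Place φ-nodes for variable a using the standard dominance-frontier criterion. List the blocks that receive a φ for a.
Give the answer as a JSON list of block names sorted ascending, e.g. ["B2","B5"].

idom tree: B1←B0 B2←B1 B3←B1 B4←B1 B5←B3 B6←B4 B7←B1 B8←B1 B9←B1
Dom at joins:
  B1: preds {B0,B3}: {B0} ∩ {B0,B1,B3} = {B0}; idom=B0
  B4: preds {B2,B3}: {B0,B1,B2} ∩ {B0,B1,B3} = {B0,B1}; idom=B1
  B7: preds {B5,B6}: {B0,B1,B3,B5} ∩ {B0,B1,B4,B6} = {B0,B1}; idom=B1
  B8: preds {B5,B7}: {B0,B1,B3,B5} ∩ {B0,B1,B7} = {B0,B1}; idom=B1
  B9: preds {B1,B7}: {B0,B1} ∩ {B0,B1,B7} = {B0,B1}; idom=B1

DF derivation:
  B1←B0: walk · to B0
  B1←B3: walk B3→B1 to B0
  B4←B2: walk B2 to B1
  B4←B3: walk B3 to B1
  B7←B5: walk B5→B3 to B1
  B7←B6: walk B6→B4 to B1
  B8←B5: walk B5→B3 to B1
  B8←B7: walk B7 to B1
  B9←B1: walk · to B1
  B9←B7: walk B7 to B1
  B0 → ∅
  B1 → {B1}
  B2 → {B4}
  B3 → {B1,B4,B7,B8}
  B4 → {B7}
  B5 → {B7,B8}
  B6 → {B7}
  B7 → {B8,B9}
  B8 → ∅
  B9 → ∅

φ for a: defs {B2,B3,B4,B5,B6,B9}
  DF⁺ = {B1,B4,B7,B8,B9}

Answer: ["B1", "B4", "B7", "B8", "B9"]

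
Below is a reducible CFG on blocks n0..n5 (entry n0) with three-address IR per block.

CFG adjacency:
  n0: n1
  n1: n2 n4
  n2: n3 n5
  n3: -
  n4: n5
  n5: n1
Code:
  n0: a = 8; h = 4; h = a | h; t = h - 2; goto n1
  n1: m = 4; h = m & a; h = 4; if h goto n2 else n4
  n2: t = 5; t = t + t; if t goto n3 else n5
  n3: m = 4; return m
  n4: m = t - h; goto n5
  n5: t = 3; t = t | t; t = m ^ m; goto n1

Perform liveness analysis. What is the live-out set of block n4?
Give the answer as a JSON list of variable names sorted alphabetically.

Answer: ["a", "m"]

Working:
def/use:
  n0: {a,h,t} / ∅
  n1: {h,m} / {a}
  n2: {t} / ∅
  n3: {m} / ∅
  n4: {m} / {h,t}
  n5: {t} / {m}

Live sets:
  n0 li=∅ lo={a,t}
  n1 li={a,t} lo={a,h,m,t}
  n2 li={a,m} lo={a,m}
  n3 li=∅ lo=∅
  n4 li={a,h,t} lo={a,m}
  n5 li={a,m} lo={a,t}

live-out(n4) = ["a", "m"]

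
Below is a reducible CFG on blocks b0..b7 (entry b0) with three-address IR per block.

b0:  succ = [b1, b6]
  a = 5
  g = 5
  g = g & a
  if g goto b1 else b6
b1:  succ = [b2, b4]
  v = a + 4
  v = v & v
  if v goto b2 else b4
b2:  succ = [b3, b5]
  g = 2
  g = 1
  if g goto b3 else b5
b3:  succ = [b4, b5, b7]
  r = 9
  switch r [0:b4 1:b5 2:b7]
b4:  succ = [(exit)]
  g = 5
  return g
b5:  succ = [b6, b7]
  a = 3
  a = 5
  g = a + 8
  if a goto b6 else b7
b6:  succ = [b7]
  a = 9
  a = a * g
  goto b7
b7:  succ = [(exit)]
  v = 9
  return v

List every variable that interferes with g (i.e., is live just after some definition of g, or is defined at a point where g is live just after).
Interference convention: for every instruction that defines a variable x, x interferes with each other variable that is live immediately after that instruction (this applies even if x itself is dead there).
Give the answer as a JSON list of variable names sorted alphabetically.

Block summaries:
  b0: def={a,g} ue=∅
  b1: def={v} ue={a}
  b2: def={g} ue=∅
  b3: def={r} ue=∅
  b4: def={g} ue=∅
  b5: def={a,g} ue=∅
  b6: def={a} ue={g}
  b7: def={v} ue=∅

Live sets:
  live b0: ∅→{a,g}
  live b1: {a}→∅
  live b2: ∅→∅
  live b3: ∅→∅
  live b4: ∅→∅
  live b5: ∅→{g}
  live b6: {g}→∅
  live b7: ∅→∅

Conflict graph:
  a: {g}
  g: {a}
  r: ∅
  v: ∅

N(g) = ["a"]

Answer: ["a"]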